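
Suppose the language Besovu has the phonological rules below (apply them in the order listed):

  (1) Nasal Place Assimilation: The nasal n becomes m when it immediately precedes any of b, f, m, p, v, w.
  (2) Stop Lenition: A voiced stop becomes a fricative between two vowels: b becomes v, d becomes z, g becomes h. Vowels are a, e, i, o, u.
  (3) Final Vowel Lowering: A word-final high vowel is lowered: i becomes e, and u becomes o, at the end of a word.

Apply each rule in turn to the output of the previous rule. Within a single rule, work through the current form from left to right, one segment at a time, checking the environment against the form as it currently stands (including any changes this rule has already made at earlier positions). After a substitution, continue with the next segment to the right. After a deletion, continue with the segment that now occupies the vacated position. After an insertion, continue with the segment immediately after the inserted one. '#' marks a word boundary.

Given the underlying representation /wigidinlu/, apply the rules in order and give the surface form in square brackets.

[wihizinlo]

(1) Nasal Place Assimilation: no change — [wigidinlu]
(2) Stop Lenition: [wigidinlu] → [wihizinlu]
(3) Final Vowel Lowering: [wihizinlu] → [wihizinlo]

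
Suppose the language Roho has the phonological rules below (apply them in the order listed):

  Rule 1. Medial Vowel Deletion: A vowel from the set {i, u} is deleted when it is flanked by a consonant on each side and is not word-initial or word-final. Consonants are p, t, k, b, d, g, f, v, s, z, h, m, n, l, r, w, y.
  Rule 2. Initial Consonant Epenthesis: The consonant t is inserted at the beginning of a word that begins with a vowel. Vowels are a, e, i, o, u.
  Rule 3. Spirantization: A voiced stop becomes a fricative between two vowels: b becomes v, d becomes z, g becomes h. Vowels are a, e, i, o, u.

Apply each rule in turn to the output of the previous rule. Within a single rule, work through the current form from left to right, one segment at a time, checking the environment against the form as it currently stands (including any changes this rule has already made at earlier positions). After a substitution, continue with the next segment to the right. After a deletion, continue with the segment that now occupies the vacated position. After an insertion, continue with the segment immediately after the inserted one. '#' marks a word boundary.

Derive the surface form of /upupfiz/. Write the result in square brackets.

Rule 1 Medial Vowel Deletion: [upupfiz] → [uppfz]
Rule 2 Initial Consonant Epenthesis: [uppfz] → [tuppfz]
Rule 3 Spirantization: no change — [tuppfz]

[tuppfz]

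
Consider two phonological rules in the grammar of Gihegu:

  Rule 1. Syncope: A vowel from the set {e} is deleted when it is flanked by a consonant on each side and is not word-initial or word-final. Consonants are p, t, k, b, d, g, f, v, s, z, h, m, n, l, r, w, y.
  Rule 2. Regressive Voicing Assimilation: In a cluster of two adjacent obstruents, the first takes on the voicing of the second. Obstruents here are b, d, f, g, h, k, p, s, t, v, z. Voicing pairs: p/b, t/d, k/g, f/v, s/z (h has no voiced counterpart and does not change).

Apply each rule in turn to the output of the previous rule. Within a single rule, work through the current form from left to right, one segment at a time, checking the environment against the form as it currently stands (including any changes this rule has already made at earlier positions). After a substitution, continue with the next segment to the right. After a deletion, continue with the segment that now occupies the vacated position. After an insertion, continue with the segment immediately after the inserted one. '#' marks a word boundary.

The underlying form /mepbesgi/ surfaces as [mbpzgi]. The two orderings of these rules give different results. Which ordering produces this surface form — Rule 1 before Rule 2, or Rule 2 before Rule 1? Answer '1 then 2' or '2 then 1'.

1 then 2

Order 1 then 2:
  1 Syncope: [mepbesgi] → [mpbsgi]
  2 Regressive Voicing Assimilation: [mpbsgi] → [mbpzgi]
  result: [mbpzgi]
Order 2 then 1:
  2 Regressive Voicing Assimilation: [mepbesgi] → [mebbezgi]
  1 Syncope: [mebbezgi] → [mbbzgi]
  result: [mbbzgi]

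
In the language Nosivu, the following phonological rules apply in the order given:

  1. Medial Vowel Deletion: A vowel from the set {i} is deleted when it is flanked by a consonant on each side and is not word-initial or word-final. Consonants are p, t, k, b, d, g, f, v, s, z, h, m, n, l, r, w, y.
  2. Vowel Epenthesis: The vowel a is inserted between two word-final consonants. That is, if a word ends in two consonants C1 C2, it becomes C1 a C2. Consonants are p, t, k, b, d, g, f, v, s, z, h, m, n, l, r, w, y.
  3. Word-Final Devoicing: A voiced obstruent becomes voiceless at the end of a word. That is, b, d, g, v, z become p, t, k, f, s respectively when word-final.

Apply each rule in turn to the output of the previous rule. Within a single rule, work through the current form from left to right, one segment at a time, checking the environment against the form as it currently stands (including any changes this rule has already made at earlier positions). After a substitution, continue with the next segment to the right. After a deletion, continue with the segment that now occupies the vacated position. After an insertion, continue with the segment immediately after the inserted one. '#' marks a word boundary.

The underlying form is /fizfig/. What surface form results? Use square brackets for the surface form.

[fzfak]

1 Medial Vowel Deletion: [fizfig] → [fzfg]
2 Vowel Epenthesis: [fzfg] → [fzfag]
3 Word-Final Devoicing: [fzfag] → [fzfak]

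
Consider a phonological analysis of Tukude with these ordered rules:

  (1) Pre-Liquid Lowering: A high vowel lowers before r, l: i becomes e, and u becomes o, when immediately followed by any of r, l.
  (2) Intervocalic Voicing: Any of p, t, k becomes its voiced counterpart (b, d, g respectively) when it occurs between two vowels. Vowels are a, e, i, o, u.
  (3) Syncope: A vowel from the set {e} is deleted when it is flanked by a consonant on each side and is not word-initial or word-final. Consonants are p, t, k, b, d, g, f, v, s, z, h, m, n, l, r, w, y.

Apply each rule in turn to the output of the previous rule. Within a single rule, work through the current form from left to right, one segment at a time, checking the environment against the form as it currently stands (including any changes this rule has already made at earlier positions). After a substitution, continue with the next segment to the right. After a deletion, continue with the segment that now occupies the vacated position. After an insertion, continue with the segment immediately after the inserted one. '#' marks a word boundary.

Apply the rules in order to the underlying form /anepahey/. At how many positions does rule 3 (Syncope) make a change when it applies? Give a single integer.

2

(1) Pre-Liquid Lowering: no change — [anepahey]
(2) Intervocalic Voicing: [anepahey] → [anebahey]
(3) Syncope: [anebahey] → [anbahy]
Rule 3 changed 2 position(s).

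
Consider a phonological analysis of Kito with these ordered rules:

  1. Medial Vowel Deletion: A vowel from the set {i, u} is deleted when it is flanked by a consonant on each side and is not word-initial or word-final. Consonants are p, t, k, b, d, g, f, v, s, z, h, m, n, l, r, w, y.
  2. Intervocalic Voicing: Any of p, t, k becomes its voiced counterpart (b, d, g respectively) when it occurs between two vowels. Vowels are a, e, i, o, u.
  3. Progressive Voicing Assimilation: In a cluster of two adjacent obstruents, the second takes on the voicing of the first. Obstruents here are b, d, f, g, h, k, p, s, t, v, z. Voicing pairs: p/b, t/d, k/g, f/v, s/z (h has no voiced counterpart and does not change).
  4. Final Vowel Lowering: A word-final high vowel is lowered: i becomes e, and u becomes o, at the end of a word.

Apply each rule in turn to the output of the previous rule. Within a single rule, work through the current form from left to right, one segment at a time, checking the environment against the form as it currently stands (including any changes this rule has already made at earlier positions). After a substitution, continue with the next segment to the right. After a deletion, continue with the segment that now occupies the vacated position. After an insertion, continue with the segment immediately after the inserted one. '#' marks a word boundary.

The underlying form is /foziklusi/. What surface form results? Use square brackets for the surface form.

[fozglse]

1 Medial Vowel Deletion: [foziklusi] → [fozklsi]
2 Intervocalic Voicing: no change — [fozklsi]
3 Progressive Voicing Assimilation: [fozklsi] → [fozglsi]
4 Final Vowel Lowering: [fozglsi] → [fozglse]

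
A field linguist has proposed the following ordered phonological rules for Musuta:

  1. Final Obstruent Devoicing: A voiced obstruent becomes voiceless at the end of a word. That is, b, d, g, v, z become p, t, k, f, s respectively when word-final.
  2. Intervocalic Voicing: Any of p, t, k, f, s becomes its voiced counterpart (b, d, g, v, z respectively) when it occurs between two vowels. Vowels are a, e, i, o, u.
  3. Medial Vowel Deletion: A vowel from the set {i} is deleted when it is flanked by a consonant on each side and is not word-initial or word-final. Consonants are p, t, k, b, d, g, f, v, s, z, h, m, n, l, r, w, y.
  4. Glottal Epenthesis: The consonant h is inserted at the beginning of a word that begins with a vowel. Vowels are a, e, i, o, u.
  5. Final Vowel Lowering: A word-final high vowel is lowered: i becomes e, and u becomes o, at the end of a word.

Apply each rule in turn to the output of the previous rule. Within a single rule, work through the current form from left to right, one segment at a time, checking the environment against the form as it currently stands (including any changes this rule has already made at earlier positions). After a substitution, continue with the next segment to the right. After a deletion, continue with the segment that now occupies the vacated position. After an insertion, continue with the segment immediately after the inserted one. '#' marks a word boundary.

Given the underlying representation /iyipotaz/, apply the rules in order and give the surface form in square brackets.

[hiybodas]

1 Final Obstruent Devoicing: [iyipotaz] → [iyipotas]
2 Intervocalic Voicing: [iyipotas] → [iyibodas]
3 Medial Vowel Deletion: [iyibodas] → [iybodas]
4 Glottal Epenthesis: [iybodas] → [hiybodas]
5 Final Vowel Lowering: no change — [hiybodas]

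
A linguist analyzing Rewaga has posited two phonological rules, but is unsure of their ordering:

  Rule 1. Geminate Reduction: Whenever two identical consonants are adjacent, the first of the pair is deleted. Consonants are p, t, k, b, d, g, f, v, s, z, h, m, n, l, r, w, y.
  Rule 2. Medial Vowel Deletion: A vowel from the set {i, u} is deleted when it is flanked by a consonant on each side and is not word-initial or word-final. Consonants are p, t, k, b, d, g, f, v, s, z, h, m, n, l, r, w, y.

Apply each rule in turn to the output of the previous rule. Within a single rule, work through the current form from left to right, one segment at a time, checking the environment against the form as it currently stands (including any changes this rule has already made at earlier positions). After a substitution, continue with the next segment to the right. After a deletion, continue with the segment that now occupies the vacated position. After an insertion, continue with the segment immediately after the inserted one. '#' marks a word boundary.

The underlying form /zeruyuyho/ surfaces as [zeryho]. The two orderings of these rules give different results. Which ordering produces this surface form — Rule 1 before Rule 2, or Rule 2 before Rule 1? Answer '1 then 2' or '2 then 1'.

Order 1 then 2:
  1 Geminate Reduction: no change — [zeruyuyho]
  2 Medial Vowel Deletion: [zeruyuyho] → [zeryyho]
  result: [zeryyho]
Order 2 then 1:
  2 Medial Vowel Deletion: [zeruyuyho] → [zeryyho]
  1 Geminate Reduction: [zeryyho] → [zeryho]
  result: [zeryho]

2 then 1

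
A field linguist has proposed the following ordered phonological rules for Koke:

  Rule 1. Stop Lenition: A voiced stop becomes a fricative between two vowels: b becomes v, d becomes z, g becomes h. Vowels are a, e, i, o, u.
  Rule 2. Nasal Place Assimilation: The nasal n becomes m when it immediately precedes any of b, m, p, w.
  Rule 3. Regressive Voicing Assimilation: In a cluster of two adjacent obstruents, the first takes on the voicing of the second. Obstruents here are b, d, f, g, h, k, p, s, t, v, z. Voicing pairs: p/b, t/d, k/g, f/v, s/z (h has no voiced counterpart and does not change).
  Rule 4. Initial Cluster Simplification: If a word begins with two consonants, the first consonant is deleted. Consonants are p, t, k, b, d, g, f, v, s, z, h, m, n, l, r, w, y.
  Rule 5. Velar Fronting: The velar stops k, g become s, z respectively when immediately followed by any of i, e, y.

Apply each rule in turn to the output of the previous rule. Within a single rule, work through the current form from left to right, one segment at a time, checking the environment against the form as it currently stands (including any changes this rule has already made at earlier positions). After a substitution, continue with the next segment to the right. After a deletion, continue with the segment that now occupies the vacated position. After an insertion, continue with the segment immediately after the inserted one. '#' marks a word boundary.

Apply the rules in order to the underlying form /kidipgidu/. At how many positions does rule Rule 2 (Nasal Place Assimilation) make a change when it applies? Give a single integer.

Rule 1 Stop Lenition: [kidipgidu] → [kizipgizu]
Rule 2 Nasal Place Assimilation: no change — [kizipgizu]
Rule 3 Regressive Voicing Assimilation: [kizipgizu] → [kizibgizu]
Rule 4 Initial Cluster Simplification: no change — [kizibgizu]
Rule 5 Velar Fronting: [kizibgizu] → [sizibzizu]
Rule Rule 2 changed 0 position(s).

0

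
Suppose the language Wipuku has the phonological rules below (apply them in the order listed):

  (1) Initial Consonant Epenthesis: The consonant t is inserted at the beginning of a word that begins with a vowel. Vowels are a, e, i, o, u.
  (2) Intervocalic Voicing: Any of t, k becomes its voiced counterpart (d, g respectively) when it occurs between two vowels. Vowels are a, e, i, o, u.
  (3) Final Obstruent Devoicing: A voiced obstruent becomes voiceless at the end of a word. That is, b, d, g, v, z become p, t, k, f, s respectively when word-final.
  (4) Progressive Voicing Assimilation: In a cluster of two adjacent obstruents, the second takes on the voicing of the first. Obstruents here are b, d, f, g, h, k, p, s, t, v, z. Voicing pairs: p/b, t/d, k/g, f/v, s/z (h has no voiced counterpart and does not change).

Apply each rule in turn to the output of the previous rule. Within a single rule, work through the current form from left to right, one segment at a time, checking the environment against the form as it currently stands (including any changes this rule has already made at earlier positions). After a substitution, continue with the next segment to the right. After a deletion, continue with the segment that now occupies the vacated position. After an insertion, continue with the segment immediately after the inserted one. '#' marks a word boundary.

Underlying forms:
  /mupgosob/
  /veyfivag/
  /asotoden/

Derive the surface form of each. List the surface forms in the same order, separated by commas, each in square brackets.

[mupkosop], [veyfivak], [tasododen]

/mupgosob/:
  (1) Initial Consonant Epenthesis: no change — [mupgosob]
  (2) Intervocalic Voicing: no change — [mupgosob]
  (3) Final Obstruent Devoicing: [mupgosob] → [mupgosop]
  (4) Progressive Voicing Assimilation: [mupgosop] → [mupkosop]
/veyfivag/:
  (1) Initial Consonant Epenthesis: no change — [veyfivag]
  (2) Intervocalic Voicing: no change — [veyfivag]
  (3) Final Obstruent Devoicing: [veyfivag] → [veyfivak]
  (4) Progressive Voicing Assimilation: no change — [veyfivak]
/asotoden/:
  (1) Initial Consonant Epenthesis: [asotoden] → [tasotoden]
  (2) Intervocalic Voicing: [tasotoden] → [tasododen]
  (3) Final Obstruent Devoicing: no change — [tasododen]
  (4) Progressive Voicing Assimilation: no change — [tasododen]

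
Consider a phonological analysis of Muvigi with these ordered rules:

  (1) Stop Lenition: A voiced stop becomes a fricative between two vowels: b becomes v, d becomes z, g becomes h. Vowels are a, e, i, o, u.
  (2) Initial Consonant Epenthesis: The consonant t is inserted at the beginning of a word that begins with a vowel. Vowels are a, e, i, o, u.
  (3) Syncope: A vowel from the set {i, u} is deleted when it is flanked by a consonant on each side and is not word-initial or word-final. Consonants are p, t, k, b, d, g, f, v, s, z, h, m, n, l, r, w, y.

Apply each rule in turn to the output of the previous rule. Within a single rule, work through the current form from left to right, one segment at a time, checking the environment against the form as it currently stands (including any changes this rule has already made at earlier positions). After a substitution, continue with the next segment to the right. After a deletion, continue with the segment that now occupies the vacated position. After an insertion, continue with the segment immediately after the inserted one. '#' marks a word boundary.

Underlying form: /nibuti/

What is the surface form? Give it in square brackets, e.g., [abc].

(1) Stop Lenition: [nibuti] → [nivuti]
(2) Initial Consonant Epenthesis: no change — [nivuti]
(3) Syncope: [nivuti] → [nvti]

[nvti]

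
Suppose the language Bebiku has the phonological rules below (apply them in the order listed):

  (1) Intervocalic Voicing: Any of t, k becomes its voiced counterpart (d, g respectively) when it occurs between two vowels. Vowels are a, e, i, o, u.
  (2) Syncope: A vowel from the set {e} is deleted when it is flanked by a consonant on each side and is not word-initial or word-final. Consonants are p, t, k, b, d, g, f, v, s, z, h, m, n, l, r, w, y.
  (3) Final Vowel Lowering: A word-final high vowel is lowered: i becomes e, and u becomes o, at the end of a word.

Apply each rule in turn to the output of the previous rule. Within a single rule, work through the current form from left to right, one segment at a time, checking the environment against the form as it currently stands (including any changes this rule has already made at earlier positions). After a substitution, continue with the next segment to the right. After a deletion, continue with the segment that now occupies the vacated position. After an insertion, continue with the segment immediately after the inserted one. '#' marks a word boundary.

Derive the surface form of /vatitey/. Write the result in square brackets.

(1) Intervocalic Voicing: [vatitey] → [vadidey]
(2) Syncope: [vadidey] → [vadidy]
(3) Final Vowel Lowering: no change — [vadidy]

[vadidy]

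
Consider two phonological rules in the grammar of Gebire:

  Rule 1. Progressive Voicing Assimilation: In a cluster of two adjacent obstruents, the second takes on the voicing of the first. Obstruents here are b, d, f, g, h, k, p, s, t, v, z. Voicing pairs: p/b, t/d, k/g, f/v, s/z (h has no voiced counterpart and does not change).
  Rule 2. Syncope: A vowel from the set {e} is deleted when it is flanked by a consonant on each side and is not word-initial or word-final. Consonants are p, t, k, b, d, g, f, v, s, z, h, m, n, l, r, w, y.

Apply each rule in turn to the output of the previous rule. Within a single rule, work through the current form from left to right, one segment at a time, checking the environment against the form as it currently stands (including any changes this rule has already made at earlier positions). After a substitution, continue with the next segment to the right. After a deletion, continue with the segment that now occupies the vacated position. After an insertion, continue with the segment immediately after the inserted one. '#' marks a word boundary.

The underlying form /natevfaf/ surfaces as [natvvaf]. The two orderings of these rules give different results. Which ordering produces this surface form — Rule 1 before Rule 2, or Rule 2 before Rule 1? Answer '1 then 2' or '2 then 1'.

1 then 2

Order 1 then 2:
  1 Progressive Voicing Assimilation: [natevfaf] → [natevvaf]
  2 Syncope: [natevvaf] → [natvvaf]
  result: [natvvaf]
Order 2 then 1:
  2 Syncope: [natevfaf] → [natvfaf]
  1 Progressive Voicing Assimilation: [natvfaf] → [natffaf]
  result: [natffaf]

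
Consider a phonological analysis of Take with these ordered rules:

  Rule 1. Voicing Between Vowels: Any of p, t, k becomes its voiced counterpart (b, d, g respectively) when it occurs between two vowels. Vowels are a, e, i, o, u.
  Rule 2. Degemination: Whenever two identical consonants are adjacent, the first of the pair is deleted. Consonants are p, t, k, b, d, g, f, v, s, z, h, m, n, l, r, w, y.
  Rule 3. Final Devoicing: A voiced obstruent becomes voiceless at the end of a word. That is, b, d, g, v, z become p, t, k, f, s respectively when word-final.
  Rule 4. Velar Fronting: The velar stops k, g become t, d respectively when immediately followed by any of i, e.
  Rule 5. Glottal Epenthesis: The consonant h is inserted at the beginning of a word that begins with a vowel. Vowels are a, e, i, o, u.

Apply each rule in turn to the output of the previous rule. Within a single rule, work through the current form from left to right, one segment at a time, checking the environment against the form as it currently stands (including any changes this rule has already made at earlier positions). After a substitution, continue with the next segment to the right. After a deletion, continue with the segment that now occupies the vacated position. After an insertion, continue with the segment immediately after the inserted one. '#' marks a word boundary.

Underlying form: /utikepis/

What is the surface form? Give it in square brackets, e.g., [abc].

[hudidebis]

Rule 1 Voicing Between Vowels: [utikepis] → [udigebis]
Rule 2 Degemination: no change — [udigebis]
Rule 3 Final Devoicing: no change — [udigebis]
Rule 4 Velar Fronting: [udigebis] → [udidebis]
Rule 5 Glottal Epenthesis: [udidebis] → [hudidebis]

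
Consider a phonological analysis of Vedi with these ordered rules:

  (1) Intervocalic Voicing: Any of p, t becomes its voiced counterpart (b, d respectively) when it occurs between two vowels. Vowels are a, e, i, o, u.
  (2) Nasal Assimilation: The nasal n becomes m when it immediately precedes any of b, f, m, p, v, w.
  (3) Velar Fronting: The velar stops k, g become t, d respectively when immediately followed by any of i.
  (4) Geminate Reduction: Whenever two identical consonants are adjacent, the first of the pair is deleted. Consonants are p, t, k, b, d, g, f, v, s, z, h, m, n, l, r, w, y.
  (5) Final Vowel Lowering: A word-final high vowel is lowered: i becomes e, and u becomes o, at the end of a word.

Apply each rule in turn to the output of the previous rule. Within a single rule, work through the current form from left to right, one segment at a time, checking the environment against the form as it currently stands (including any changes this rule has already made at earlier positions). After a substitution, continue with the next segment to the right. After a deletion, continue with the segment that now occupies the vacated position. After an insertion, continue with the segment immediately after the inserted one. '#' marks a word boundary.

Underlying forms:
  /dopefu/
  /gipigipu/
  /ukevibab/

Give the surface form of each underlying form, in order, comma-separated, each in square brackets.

[dobefo], [dibidibo], [ukevibab]

/dopefu/:
  (1) Intervocalic Voicing: [dopefu] → [dobefu]
  (2) Nasal Assimilation: no change — [dobefu]
  (3) Velar Fronting: no change — [dobefu]
  (4) Geminate Reduction: no change — [dobefu]
  (5) Final Vowel Lowering: [dobefu] → [dobefo]
/gipigipu/:
  (1) Intervocalic Voicing: [gipigipu] → [gibigibu]
  (2) Nasal Assimilation: no change — [gibigibu]
  (3) Velar Fronting: [gibigibu] → [dibidibu]
  (4) Geminate Reduction: no change — [dibidibu]
  (5) Final Vowel Lowering: [dibidibu] → [dibidibo]
/ukevibab/:
  (1) Intervocalic Voicing: no change — [ukevibab]
  (2) Nasal Assimilation: no change — [ukevibab]
  (3) Velar Fronting: no change — [ukevibab]
  (4) Geminate Reduction: no change — [ukevibab]
  (5) Final Vowel Lowering: no change — [ukevibab]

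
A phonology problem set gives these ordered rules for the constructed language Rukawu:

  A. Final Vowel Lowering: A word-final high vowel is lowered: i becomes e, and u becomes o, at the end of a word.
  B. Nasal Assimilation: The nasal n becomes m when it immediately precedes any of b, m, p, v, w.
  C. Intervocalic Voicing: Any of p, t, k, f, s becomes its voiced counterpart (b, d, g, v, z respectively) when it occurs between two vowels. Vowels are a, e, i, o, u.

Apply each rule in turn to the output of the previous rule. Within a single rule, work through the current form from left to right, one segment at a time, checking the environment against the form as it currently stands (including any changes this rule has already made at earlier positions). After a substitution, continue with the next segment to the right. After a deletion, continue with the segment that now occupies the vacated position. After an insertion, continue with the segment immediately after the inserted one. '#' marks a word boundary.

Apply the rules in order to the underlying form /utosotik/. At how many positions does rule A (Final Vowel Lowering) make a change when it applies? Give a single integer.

0

A Final Vowel Lowering: no change — [utosotik]
B Nasal Assimilation: no change — [utosotik]
C Intervocalic Voicing: [utosotik] → [udozodik]
Rule A changed 0 position(s).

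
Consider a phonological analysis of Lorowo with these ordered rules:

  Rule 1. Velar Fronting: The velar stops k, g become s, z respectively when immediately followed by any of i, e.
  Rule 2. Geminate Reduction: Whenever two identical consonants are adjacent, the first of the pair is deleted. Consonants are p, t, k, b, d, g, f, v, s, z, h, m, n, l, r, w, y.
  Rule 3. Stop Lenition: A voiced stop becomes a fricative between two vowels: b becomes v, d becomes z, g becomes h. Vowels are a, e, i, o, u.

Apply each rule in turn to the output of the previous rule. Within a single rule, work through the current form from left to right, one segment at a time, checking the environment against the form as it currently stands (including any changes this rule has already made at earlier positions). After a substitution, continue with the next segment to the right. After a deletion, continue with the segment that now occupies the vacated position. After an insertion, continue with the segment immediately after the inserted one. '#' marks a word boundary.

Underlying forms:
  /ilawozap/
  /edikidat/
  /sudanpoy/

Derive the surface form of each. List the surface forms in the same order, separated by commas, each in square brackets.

/ilawozap/:
  Rule 1 Velar Fronting: no change — [ilawozap]
  Rule 2 Geminate Reduction: no change — [ilawozap]
  Rule 3 Stop Lenition: no change — [ilawozap]
/edikidat/:
  Rule 1 Velar Fronting: [edikidat] → [edisidat]
  Rule 2 Geminate Reduction: no change — [edisidat]
  Rule 3 Stop Lenition: [edisidat] → [ezisizat]
/sudanpoy/:
  Rule 1 Velar Fronting: no change — [sudanpoy]
  Rule 2 Geminate Reduction: no change — [sudanpoy]
  Rule 3 Stop Lenition: [sudanpoy] → [suzanpoy]

[ilawozap], [ezisizat], [suzanpoy]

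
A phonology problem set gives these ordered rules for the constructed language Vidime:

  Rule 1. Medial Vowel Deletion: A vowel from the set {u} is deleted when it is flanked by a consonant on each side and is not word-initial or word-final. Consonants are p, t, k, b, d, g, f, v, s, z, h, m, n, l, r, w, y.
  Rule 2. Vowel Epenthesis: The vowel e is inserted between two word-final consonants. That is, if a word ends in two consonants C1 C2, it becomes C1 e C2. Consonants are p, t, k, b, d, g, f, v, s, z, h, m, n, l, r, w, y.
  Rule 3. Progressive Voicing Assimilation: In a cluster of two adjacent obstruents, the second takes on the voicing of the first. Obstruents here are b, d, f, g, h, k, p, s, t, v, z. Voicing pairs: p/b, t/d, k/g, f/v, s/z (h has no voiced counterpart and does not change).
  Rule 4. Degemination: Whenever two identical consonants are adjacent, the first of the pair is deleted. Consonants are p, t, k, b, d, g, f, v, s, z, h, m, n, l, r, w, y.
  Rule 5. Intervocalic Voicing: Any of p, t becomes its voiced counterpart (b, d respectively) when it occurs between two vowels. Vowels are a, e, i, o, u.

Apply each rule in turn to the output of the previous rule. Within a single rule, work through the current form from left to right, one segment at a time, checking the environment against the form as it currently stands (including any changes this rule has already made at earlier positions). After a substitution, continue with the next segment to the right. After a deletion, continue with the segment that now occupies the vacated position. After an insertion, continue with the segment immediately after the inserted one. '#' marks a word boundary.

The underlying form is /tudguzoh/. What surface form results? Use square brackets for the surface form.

Rule 1 Medial Vowel Deletion: [tudguzoh] → [tdgzoh]
Rule 2 Vowel Epenthesis: no change — [tdgzoh]
Rule 3 Progressive Voicing Assimilation: [tdgzoh] → [ttksoh]
Rule 4 Degemination: [ttksoh] → [tksoh]
Rule 5 Intervocalic Voicing: no change — [tksoh]

[tksoh]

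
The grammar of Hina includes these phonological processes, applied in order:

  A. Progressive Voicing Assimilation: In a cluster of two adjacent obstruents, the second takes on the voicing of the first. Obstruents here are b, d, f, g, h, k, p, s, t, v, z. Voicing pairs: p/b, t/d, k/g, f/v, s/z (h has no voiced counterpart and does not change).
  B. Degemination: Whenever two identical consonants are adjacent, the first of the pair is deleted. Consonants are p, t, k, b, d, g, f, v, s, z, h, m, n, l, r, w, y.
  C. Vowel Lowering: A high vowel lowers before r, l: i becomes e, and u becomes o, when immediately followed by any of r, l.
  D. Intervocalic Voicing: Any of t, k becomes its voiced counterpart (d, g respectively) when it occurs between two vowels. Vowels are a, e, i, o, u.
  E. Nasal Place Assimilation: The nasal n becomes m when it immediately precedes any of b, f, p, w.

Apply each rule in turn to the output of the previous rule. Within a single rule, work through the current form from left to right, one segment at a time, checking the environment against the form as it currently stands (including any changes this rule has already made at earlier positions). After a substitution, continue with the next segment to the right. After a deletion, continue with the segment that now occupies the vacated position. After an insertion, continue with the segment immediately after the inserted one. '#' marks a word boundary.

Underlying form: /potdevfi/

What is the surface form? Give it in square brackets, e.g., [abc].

[podevi]

A Progressive Voicing Assimilation: [potdevfi] → [pottevvi]
B Degemination: [pottevvi] → [potevi]
C Vowel Lowering: no change — [potevi]
D Intervocalic Voicing: [potevi] → [podevi]
E Nasal Place Assimilation: no change — [podevi]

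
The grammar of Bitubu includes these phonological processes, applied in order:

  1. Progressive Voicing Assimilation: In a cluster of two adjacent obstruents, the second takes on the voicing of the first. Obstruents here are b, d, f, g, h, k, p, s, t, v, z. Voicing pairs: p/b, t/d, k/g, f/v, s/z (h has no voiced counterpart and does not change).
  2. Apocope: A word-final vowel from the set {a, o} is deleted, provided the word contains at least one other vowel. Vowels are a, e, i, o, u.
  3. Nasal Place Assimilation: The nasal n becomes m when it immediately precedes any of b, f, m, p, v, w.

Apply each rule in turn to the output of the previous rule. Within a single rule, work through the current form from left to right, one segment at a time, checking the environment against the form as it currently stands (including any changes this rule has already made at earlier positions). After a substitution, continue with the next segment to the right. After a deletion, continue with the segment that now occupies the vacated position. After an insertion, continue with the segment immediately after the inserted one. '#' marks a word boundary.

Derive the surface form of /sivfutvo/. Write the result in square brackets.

[sivvutf]

1 Progressive Voicing Assimilation: [sivfutvo] → [sivvutfo]
2 Apocope: [sivvutfo] → [sivvutf]
3 Nasal Place Assimilation: no change — [sivvutf]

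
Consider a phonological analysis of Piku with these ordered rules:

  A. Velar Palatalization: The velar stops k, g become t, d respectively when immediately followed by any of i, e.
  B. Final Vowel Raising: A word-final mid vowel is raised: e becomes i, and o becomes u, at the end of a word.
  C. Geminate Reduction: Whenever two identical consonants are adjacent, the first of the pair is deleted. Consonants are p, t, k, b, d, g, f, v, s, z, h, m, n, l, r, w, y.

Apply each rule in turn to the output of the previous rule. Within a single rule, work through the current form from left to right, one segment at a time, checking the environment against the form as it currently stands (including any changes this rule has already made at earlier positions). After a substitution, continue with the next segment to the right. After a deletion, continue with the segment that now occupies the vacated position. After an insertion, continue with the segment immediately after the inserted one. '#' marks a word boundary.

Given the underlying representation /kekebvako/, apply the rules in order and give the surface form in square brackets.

A Velar Palatalization: [kekebvako] → [tetebvako]
B Final Vowel Raising: [tetebvako] → [tetebvaku]
C Geminate Reduction: no change — [tetebvaku]

[tetebvaku]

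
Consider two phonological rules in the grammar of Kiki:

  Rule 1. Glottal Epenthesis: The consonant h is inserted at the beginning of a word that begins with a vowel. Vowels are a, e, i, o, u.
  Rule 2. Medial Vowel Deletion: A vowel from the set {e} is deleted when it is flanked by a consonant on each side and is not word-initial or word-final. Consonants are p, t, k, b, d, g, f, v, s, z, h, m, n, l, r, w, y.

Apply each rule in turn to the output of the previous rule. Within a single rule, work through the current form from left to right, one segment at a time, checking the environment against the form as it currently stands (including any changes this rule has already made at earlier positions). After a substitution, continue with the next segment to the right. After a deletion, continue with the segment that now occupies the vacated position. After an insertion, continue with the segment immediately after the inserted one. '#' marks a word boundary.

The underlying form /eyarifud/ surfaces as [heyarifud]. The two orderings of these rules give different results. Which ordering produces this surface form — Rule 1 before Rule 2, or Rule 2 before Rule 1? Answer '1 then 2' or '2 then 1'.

Order 1 then 2:
  1 Glottal Epenthesis: [eyarifud] → [heyarifud]
  2 Medial Vowel Deletion: [heyarifud] → [hyarifud]
  result: [hyarifud]
Order 2 then 1:
  2 Medial Vowel Deletion: no change — [eyarifud]
  1 Glottal Epenthesis: [eyarifud] → [heyarifud]
  result: [heyarifud]

2 then 1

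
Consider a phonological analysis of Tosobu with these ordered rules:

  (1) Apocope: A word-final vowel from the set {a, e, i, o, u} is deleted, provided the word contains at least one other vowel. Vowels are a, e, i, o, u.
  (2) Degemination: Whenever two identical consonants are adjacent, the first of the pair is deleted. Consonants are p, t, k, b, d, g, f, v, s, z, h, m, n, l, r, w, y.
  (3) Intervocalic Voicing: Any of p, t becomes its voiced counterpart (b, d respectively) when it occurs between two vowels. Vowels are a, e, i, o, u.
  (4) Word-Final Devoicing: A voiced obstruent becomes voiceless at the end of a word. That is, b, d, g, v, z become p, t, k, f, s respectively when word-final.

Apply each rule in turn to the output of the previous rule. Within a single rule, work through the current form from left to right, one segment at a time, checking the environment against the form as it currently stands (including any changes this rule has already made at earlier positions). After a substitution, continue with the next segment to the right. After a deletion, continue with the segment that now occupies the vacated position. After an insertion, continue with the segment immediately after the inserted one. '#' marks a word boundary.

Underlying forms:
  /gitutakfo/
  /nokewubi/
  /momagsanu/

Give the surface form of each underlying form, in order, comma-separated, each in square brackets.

[gidudakf], [nokewup], [momagsan]

/gitutakfo/:
  (1) Apocope: [gitutakfo] → [gitutakf]
  (2) Degemination: no change — [gitutakf]
  (3) Intervocalic Voicing: [gitutakf] → [gidudakf]
  (4) Word-Final Devoicing: no change — [gidudakf]
/nokewubi/:
  (1) Apocope: [nokewubi] → [nokewub]
  (2) Degemination: no change — [nokewub]
  (3) Intervocalic Voicing: no change — [nokewub]
  (4) Word-Final Devoicing: [nokewub] → [nokewup]
/momagsanu/:
  (1) Apocope: [momagsanu] → [momagsan]
  (2) Degemination: no change — [momagsan]
  (3) Intervocalic Voicing: no change — [momagsan]
  (4) Word-Final Devoicing: no change — [momagsan]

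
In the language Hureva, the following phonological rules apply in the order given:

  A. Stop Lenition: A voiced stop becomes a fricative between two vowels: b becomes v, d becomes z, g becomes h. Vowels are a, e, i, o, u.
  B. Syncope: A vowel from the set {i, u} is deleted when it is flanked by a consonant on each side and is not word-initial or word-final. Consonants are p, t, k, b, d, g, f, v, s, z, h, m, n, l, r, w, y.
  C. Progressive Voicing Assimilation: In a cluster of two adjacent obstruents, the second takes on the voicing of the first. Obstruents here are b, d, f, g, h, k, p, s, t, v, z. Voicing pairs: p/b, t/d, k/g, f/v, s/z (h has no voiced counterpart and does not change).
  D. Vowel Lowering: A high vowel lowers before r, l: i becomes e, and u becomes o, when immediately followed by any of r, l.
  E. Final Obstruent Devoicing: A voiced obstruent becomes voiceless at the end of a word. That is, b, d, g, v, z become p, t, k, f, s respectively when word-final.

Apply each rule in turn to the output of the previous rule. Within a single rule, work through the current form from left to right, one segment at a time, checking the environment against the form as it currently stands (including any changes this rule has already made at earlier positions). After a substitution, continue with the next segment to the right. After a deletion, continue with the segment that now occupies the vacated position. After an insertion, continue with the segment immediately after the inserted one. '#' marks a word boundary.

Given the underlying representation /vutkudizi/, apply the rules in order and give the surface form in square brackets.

[vdgzzi]

A Stop Lenition: [vutkudizi] → [vutkuzizi]
B Syncope: [vutkuzizi] → [vtkzzi]
C Progressive Voicing Assimilation: [vtkzzi] → [vdgzzi]
D Vowel Lowering: no change — [vdgzzi]
E Final Obstruent Devoicing: no change — [vdgzzi]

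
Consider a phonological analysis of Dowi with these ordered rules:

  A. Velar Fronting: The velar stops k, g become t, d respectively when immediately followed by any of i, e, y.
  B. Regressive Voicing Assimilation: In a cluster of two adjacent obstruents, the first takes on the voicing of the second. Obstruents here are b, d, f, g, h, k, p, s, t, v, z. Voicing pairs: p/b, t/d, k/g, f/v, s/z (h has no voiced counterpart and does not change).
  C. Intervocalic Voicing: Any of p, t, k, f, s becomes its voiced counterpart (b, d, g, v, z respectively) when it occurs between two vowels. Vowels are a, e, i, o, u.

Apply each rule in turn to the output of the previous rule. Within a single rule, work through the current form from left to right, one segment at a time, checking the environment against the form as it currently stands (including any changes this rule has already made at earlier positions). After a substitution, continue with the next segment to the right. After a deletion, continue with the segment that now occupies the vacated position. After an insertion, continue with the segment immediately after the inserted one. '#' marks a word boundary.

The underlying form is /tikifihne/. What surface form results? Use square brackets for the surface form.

[tidivihne]

A Velar Fronting: [tikifihne] → [titifihne]
B Regressive Voicing Assimilation: no change — [titifihne]
C Intervocalic Voicing: [titifihne] → [tidivihne]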